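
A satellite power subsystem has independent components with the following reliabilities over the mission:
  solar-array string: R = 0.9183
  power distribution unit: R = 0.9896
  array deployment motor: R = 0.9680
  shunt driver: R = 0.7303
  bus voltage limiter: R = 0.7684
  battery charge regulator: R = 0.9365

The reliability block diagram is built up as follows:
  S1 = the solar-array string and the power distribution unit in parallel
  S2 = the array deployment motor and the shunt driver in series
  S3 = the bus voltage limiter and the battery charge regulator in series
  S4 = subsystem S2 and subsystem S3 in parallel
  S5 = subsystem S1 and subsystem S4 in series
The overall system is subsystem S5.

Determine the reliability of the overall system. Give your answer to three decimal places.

Parallel (solar-array string and power distribution unit): 1 − (1 − 0.91830)(1 − 0.98960) = 0.99915
Series (array deployment motor and shunt driver): 0.96800 × 0.73030 = 0.70693
Series (bus voltage limiter and battery charge regulator): 0.76840 × 0.93650 = 0.71961
Parallel ([0.70693] and [0.71961]): 1 − (1 − 0.70693)(1 − 0.71961) = 0.91783
Series ([0.99915] and [0.91783]): 0.99915 × 0.91783 = 0.917

0.917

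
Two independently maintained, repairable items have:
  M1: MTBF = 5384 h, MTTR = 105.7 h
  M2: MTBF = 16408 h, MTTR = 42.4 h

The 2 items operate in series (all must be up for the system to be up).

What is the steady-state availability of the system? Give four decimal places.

0.9782

A(M1) = MTBF/(MTBF+MTTR) = 5384/(5384+105.7) = 0.980746
A(M2) = MTBF/(MTBF+MTTR) = 16408/(16408+42.4) = 0.997423
Series availability: 0.980746 × 0.997423 = 0.9782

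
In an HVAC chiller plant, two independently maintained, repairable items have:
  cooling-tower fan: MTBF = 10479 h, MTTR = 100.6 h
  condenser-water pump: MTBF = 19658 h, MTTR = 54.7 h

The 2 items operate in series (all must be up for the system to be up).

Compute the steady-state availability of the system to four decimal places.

0.9877

A(cooling-tower fan) = MTBF/(MTBF+MTTR) = 10479/(10479+100.6) = 0.990491
A(condenser-water pump) = MTBF/(MTBF+MTTR) = 19658/(19658+54.7) = 0.997225
Series availability: 0.990491 × 0.997225 = 0.9877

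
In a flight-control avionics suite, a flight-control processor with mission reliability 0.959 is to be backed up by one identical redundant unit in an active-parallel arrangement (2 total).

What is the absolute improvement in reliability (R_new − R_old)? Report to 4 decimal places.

R_before = 0.959
R_after = 1 − (1 − 0.959)^2 = 0.9983
ΔR = 0.9983 − 0.959 = 0.0393

0.0393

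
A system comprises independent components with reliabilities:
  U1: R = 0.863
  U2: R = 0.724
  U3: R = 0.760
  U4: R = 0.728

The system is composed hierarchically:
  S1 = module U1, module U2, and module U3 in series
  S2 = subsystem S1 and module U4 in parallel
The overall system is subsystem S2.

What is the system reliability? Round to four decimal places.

0.8572

Series (U1, U2, and U3): 0.863000 × 0.724000 × 0.760000 = 0.474857
Parallel ([0.474857] and U4): 1 − (1 − 0.474857)(1 − 0.728000) = 0.8572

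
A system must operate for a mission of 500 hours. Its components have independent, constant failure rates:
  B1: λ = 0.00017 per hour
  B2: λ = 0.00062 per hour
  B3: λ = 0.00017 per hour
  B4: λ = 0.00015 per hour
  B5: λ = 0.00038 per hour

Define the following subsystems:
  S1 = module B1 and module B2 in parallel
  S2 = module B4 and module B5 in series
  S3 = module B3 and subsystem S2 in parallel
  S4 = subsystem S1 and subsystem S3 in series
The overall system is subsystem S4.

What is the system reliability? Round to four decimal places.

0.9597

R(B1) = exp(−0.00017 × 500) = 0.918512
R(B2) = exp(−0.00062 × 500) = 0.733447
R(B3) = exp(−0.00017 × 500) = 0.918512
R(B4) = exp(−0.00015 × 500) = 0.927743
R(B5) = exp(−0.00038 × 500) = 0.826959
Parallel (B1 and B2): 1 − (1 − 0.918512)(1 − 0.733447) = 0.978279
Series (B4 and B5): 0.927743 × 0.826959 = 0.767205
Parallel (B3 and [0.767205]): 1 − (1 − 0.918512)(1 − 0.767205) = 0.981030
Series ([0.978279] and [0.981030]): 0.978279 × 0.981030 = 0.9597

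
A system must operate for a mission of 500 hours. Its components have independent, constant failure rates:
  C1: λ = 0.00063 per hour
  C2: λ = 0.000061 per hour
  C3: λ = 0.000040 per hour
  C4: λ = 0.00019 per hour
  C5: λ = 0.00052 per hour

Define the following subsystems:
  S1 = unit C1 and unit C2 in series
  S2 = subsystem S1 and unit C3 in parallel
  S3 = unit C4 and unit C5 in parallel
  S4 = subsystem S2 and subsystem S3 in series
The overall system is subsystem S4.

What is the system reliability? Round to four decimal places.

R(C1) = exp(−0.00063 × 500) = 0.729789
R(C2) = exp(−0.000061 × 500) = 0.969960
R(C3) = exp(−0.000040 × 500) = 0.980199
R(C4) = exp(−0.00019 × 500) = 0.909373
R(C5) = exp(−0.00052 × 500) = 0.771052
Series (C1 and C2): 0.729789 × 0.969960 = 0.707866
Parallel ([0.707866] and C3): 1 − (1 − 0.707866)(1 − 0.980199) = 0.994215
Parallel (C4 and C5): 1 − (1 − 0.909373)(1 − 0.771052) = 0.979251
Series ([0.994215] and [0.979251]): 0.994215 × 0.979251 = 0.9736

0.9736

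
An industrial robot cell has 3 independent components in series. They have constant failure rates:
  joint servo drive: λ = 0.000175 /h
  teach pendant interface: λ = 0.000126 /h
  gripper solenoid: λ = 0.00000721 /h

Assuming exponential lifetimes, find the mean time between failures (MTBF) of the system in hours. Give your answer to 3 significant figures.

Series of exponential components: λ_sys = Σ λ_i
λ_sys = 0.000175 + 0.000126 + 0.00000721 = 3.0821e-04 /h
MTBF = 1 / λ_sys = 3240 h

3240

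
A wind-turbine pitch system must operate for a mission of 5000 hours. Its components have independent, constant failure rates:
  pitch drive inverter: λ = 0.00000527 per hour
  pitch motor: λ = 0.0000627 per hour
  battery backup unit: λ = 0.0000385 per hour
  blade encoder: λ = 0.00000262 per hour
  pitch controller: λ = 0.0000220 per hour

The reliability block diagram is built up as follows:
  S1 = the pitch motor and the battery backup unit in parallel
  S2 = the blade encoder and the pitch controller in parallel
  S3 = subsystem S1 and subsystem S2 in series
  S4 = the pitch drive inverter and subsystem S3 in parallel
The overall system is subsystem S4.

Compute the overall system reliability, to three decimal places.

R(pitch drive inverter) = exp(−0.00000527 × 5000) = 0.97399
R(pitch motor) = exp(−0.0000627 × 5000) = 0.73088
R(battery backup unit) = exp(−0.0000385 × 5000) = 0.82489
R(blade encoder) = exp(−0.00000262 × 5000) = 0.98699
R(pitch controller) = exp(−0.0000220 × 5000) = 0.89583
Parallel (pitch motor and battery backup unit): 1 − (1 − 0.73088)(1 − 0.82489) = 0.95287
Parallel (blade encoder and pitch controller): 1 − (1 − 0.98699)(1 − 0.89583) = 0.99864
Series ([0.95287] and [0.99864]): 0.95287 × 0.99864 = 0.95157
Parallel (pitch drive inverter and [0.95157]): 1 − (1 − 0.97399)(1 − 0.95157) = 0.999

0.999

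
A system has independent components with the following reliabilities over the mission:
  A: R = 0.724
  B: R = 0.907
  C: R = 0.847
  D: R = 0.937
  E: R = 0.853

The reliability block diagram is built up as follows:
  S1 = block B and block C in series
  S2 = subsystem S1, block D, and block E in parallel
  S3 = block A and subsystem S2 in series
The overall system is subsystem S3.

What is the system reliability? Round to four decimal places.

Series (B and C): 0.907000 × 0.847000 = 0.768229
Parallel ([0.768229], D, and E): 1 − (1 − 0.768229)(1 − 0.937000)(1 − 0.853000) = 0.997854
Series (A and [0.997854]): 0.724000 × 0.997854 = 0.7224

0.7224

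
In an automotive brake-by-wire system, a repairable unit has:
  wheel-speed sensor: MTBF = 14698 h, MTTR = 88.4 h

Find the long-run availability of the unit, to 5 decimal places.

0.99402

A(wheel-speed sensor) = MTBF/(MTBF+MTTR) = 14698/(14698+88.4) = 0.99402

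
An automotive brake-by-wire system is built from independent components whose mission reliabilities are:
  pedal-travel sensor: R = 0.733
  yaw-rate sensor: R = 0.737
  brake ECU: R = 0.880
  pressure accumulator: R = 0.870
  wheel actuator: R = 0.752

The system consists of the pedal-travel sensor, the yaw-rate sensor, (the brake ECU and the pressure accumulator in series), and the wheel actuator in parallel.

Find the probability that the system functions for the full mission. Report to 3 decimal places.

0.996

Series (brake ECU and pressure accumulator): 0.88000 × 0.87000 = 0.76560
Parallel (pedal-travel sensor, yaw-rate sensor, [0.76560], and wheel actuator): 1 − (1 − 0.73300)(1 − 0.73700)(1 − 0.76560)(1 − 0.75200) = 0.996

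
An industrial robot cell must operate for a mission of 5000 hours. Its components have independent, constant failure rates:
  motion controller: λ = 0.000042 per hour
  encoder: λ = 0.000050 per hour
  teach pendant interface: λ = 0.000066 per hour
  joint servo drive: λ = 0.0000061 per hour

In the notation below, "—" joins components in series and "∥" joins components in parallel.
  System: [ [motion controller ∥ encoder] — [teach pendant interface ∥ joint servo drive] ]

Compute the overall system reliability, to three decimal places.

R(motion controller) = exp(−0.000042 × 5000) = 0.81058
R(encoder) = exp(−0.000050 × 5000) = 0.77880
R(teach pendant interface) = exp(−0.000066 × 5000) = 0.71892
R(joint servo drive) = exp(−0.0000061 × 5000) = 0.96996
Parallel (motion controller and encoder): 1 − (1 − 0.81058)(1 − 0.77880) = 0.95810
Parallel (teach pendant interface and joint servo drive): 1 − (1 − 0.71892)(1 − 0.96996) = 0.99156
Series ([0.95810] and [0.99156]): 0.95810 × 0.99156 = 0.950

0.950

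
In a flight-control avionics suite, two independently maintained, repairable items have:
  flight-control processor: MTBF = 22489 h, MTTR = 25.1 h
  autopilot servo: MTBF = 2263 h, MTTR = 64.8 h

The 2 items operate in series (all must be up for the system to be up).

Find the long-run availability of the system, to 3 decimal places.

0.971

A(flight-control processor) = MTBF/(MTBF+MTTR) = 22489/(22489+25.1) = 0.998885
A(autopilot servo) = MTBF/(MTBF+MTTR) = 2263/(2263+64.8) = 0.972163
Series availability: 0.998885 × 0.972163 = 0.971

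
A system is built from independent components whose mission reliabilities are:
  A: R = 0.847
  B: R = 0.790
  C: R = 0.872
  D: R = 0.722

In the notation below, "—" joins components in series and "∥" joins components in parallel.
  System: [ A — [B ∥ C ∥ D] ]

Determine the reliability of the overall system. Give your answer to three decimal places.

Parallel (B, C, and D): 1 − (1 − 0.79000)(1 − 0.87200)(1 − 0.72200) = 0.99253
Series (A and [0.99253]): 0.84700 × 0.99253 = 0.841

0.841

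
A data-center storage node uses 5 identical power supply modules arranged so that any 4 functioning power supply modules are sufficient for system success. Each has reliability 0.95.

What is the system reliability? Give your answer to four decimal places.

0.9774

R = Σ_{i=4}^{5} C(5,i) p^i (1−p)^{5−i} with p = 0.95
C(5,4)·0.95^4·0.05^1 = 0.203627
C(5,5)·0.95^5·0.05^0 = 0.773781
Sum = 0.9774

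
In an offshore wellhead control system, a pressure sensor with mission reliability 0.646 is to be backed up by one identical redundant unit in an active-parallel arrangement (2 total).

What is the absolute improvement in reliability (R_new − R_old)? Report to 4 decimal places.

R_before = 0.646
R_after = 1 − (1 − 0.646)^2 = 0.8747
ΔR = 0.8747 − 0.646 = 0.2287

0.2287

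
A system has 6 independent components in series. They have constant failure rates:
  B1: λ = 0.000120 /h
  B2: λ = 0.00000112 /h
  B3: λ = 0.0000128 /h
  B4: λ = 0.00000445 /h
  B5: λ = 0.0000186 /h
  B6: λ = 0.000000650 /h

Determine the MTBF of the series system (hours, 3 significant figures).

Series of exponential components: λ_sys = Σ λ_i
λ_sys = 0.000120 + 0.00000112 + 0.0000128 + 0.00000445 + 0.0000186 + 0.000000650 = 1.5762e-04 /h
MTBF = 1 / λ_sys = 6340 h

6340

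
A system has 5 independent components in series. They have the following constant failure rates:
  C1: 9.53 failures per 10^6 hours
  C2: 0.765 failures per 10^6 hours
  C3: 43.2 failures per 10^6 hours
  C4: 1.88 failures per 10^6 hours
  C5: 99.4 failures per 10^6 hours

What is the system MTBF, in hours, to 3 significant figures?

6460

Series of exponential components: λ_sys = Σ λ_i
λ_sys = 0.00000953 + 0.000000765 + 0.0000432 + 0.00000188 + 0.0000994 = 1.5478e-04 /h
MTBF = 1 / λ_sys = 6460 h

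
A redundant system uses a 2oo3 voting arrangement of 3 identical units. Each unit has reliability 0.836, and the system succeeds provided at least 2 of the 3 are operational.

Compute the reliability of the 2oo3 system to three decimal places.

R = Σ_{i=2}^{3} C(3,i) p^i (1−p)^{3−i} with p = 0.836
C(3,2)·0.836^2·0.164^1 = 0.34386
C(3,3)·0.836^3·0.164^0 = 0.58428
Sum = 0.928

0.928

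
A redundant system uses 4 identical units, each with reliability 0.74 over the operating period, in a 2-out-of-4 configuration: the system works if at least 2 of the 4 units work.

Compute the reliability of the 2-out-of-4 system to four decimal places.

0.9434

R = Σ_{i=2}^{4} C(4,i) p^i (1−p)^{4−i} with p = 0.74
C(4,2)·0.74^2·0.26^2 = 0.222107
C(4,3)·0.74^3·0.26^1 = 0.421433
C(4,4)·0.74^4·0.26^0 = 0.299866
Sum = 0.9434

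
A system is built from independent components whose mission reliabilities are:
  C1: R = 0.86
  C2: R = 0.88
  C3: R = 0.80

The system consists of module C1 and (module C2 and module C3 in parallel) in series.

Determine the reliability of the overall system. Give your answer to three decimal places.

Parallel (C2 and C3): 1 − (1 − 0.88000)(1 − 0.80000) = 0.97600
Series (C1 and [0.97600]): 0.86000 × 0.97600 = 0.839

0.839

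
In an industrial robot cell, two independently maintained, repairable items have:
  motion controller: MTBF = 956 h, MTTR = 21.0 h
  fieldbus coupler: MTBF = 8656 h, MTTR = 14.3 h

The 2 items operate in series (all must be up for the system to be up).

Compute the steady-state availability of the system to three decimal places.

0.977

A(motion controller) = MTBF/(MTBF+MTTR) = 956/(956+21.0) = 0.978506
A(fieldbus coupler) = MTBF/(MTBF+MTTR) = 8656/(8656+14.3) = 0.998351
Series availability: 0.978506 × 0.998351 = 0.977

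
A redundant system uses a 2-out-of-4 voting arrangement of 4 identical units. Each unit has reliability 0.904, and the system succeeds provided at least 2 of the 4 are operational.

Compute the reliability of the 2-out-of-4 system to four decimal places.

R = Σ_{i=2}^{4} C(4,i) p^i (1−p)^{4−i} with p = 0.904
C(4,2)·0.904^2·0.096^2 = 0.045189
C(4,3)·0.904^3·0.096^1 = 0.283685
C(4,4)·0.904^4·0.096^0 = 0.667842
Sum = 0.9967

0.9967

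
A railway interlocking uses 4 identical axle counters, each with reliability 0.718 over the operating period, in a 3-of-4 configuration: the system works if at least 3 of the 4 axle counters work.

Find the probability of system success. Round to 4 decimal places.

0.6833

R = Σ_{i=3}^{4} C(4,i) p^i (1−p)^{4−i} with p = 0.718
C(4,3)·0.718^3·0.282^1 = 0.417525
C(4,4)·0.718^4·0.282^0 = 0.265765
Sum = 0.6833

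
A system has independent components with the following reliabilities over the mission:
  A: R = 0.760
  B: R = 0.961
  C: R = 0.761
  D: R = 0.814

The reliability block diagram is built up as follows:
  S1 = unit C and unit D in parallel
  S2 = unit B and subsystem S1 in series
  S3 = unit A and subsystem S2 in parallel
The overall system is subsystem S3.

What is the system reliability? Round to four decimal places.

Parallel (C and D): 1 − (1 − 0.761000)(1 − 0.814000) = 0.955546
Series (B and [0.955546]): 0.961000 × 0.955546 = 0.918280
Parallel (A and [0.918280]): 1 − (1 − 0.760000)(1 − 0.918280) = 0.9804

0.9804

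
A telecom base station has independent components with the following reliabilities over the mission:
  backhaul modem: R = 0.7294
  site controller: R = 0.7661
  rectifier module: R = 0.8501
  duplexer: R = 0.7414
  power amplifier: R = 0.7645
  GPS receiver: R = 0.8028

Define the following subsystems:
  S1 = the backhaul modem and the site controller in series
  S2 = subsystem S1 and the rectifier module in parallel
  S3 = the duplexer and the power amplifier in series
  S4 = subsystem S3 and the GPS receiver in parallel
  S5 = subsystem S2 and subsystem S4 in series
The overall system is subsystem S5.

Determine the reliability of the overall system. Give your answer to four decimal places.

Series (backhaul modem and site controller): 0.729400 × 0.766100 = 0.558793
Parallel ([0.558793] and rectifier module): 1 − (1 − 0.558793)(1 − 0.850100) = 0.933863
Series (duplexer and power amplifier): 0.741400 × 0.764500 = 0.566800
Parallel ([0.566800] and GPS receiver): 1 − (1 − 0.566800)(1 − 0.802800) = 0.914573
Series ([0.933863] and [0.914573]): 0.933863 × 0.914573 = 0.8541

0.8541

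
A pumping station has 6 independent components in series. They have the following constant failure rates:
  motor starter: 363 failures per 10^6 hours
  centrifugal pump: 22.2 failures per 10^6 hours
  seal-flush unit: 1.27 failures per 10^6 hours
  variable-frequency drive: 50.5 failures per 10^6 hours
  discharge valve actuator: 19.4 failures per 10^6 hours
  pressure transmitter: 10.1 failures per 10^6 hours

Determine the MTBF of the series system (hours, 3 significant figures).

2140

Series of exponential components: λ_sys = Σ λ_i
λ_sys = 0.000363 + 0.0000222 + 0.00000127 + 0.0000505 + 0.0000194 + 0.0000101 = 4.6647e-04 /h
MTBF = 1 / λ_sys = 2140 h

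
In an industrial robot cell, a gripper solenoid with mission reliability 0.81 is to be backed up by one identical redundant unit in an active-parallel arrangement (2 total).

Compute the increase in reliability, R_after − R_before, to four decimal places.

0.1539

R_before = 0.81
R_after = 1 − (1 − 0.81)^2 = 0.9639
ΔR = 0.9639 − 0.81 = 0.1539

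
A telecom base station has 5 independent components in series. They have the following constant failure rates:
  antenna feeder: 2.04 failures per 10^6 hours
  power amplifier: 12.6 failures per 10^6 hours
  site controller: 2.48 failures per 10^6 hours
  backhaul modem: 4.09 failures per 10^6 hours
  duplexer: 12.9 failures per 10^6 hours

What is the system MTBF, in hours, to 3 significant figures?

Series of exponential components: λ_sys = Σ λ_i
λ_sys = 0.00000204 + 0.0000126 + 0.00000248 + 0.00000409 + 0.0000129 = 3.4110e-05 /h
MTBF = 1 / λ_sys = 29300 h

29300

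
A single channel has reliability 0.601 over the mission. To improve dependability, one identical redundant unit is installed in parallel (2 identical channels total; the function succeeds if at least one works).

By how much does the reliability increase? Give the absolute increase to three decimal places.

0.240

R_before = 0.601
R_after = 1 − (1 − 0.601)^2 = 0.841
ΔR = 0.841 − 0.601 = 0.240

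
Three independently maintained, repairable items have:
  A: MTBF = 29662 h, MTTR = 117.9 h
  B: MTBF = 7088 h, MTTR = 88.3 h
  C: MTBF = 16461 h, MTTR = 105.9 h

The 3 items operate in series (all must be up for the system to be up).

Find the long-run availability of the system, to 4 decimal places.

0.9775

A(A) = MTBF/(MTBF+MTTR) = 29662/(29662+117.9) = 0.996041
A(B) = MTBF/(MTBF+MTTR) = 7088/(7088+88.3) = 0.987696
A(C) = MTBF/(MTBF+MTTR) = 16461/(16461+105.9) = 0.993608
Series availability: 0.996041 × 0.987696 × 0.993608 = 0.9775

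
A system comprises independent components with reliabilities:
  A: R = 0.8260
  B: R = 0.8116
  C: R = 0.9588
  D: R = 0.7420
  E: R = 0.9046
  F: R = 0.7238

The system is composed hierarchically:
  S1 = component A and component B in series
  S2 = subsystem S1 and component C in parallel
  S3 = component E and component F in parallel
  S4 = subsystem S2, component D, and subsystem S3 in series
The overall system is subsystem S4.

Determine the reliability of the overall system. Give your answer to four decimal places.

0.7126

Series (A and B): 0.826000 × 0.811600 = 0.670382
Parallel ([0.670382] and C): 1 − (1 − 0.670382)(1 − 0.958800) = 0.986420
Parallel (E and F): 1 − (1 − 0.904600)(1 − 0.723800) = 0.973651
Series ([0.986420], D, and [0.973651]): 0.986420 × 0.742000 × 0.973651 = 0.7126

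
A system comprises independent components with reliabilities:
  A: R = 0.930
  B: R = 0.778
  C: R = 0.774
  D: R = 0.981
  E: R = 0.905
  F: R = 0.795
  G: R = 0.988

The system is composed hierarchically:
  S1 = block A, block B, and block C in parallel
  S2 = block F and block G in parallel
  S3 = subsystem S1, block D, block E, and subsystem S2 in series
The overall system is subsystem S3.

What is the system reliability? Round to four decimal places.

Parallel (A, B, and C): 1 − (1 − 0.930000)(1 − 0.778000)(1 − 0.774000) = 0.996488
Parallel (F and G): 1 − (1 − 0.795000)(1 − 0.988000) = 0.997540
Series ([0.996488], D, E, and [0.997540]): 0.996488 × 0.981000 × 0.905000 × 0.997540 = 0.8825

0.8825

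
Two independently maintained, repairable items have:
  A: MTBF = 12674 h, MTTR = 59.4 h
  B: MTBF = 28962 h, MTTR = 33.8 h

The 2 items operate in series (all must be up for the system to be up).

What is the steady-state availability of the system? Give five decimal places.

0.99417

A(A) = MTBF/(MTBF+MTTR) = 12674/(12674+59.4) = 0.995335
A(B) = MTBF/(MTBF+MTTR) = 28962/(28962+33.8) = 0.998834
Series availability: 0.995335 × 0.998834 = 0.99417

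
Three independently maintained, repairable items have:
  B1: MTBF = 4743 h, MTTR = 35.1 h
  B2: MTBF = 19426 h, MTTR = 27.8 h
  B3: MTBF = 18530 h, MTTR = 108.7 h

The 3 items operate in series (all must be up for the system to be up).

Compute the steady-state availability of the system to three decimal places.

0.985

A(B1) = MTBF/(MTBF+MTTR) = 4743/(4743+35.1) = 0.992654
A(B2) = MTBF/(MTBF+MTTR) = 19426/(19426+27.8) = 0.998571
A(B3) = MTBF/(MTBF+MTTR) = 18530/(18530+108.7) = 0.994168
Series availability: 0.992654 × 0.998571 × 0.994168 = 0.985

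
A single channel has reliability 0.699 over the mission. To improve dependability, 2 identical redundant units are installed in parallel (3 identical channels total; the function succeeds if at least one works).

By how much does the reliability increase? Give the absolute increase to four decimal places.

R_before = 0.699
R_after = 1 − (1 − 0.699)^3 = 0.9727
ΔR = 0.9727 − 0.699 = 0.2737

0.2737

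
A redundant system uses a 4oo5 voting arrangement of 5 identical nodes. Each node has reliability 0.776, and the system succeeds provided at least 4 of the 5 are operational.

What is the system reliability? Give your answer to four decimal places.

0.6875

R = Σ_{i=4}^{5} C(5,i) p^i (1−p)^{5−i} with p = 0.776
C(5,4)·0.776^4·0.224^1 = 0.406130
C(5,5)·0.776^5·0.224^0 = 0.281390
Sum = 0.6875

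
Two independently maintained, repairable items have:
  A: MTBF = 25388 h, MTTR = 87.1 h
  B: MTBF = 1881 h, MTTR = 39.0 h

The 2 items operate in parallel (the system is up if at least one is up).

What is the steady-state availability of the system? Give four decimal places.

A(A) = MTBF/(MTBF+MTTR) = 25388/(25388+87.1) = 0.996581
A(B) = MTBF/(MTBF+MTTR) = 1881/(1881+39.0) = 0.979688
Parallel availability: 1 − (1 − 0.996581)(1 − 0.979688) = 0.9999

0.9999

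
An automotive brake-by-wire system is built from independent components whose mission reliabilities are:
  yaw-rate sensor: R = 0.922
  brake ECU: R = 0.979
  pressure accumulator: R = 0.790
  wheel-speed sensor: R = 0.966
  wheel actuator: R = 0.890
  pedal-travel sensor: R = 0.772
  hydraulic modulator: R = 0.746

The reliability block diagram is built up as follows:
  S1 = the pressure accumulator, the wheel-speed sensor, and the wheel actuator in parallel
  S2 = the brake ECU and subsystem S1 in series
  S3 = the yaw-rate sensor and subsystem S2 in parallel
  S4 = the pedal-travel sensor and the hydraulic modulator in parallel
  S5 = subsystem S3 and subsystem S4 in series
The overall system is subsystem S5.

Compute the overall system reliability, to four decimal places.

0.9405

Parallel (pressure accumulator, wheel-speed sensor, and wheel actuator): 1 − (1 − 0.790000)(1 − 0.966000)(1 − 0.890000) = 0.999215
Series (brake ECU and [0.999215]): 0.979000 × 0.999215 = 0.978231
Parallel (yaw-rate sensor and [0.978231]): 1 − (1 − 0.922000)(1 − 0.978231) = 0.998302
Parallel (pedal-travel sensor and hydraulic modulator): 1 − (1 − 0.772000)(1 − 0.746000) = 0.942088
Series ([0.998302] and [0.942088]): 0.998302 × 0.942088 = 0.9405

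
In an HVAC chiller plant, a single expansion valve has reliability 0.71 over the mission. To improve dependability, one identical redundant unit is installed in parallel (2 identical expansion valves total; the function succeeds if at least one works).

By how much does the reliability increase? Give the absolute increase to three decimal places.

R_before = 0.71
R_after = 1 − (1 − 0.71)^2 = 0.916
ΔR = 0.916 − 0.71 = 0.206

0.206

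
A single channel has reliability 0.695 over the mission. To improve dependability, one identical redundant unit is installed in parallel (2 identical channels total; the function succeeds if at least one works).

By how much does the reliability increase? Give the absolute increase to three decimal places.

R_before = 0.695
R_after = 1 − (1 − 0.695)^2 = 0.907
ΔR = 0.907 − 0.695 = 0.212

0.212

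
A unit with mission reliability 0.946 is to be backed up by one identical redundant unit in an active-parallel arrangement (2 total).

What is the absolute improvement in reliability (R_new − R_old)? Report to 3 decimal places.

R_before = 0.946
R_after = 1 − (1 − 0.946)^2 = 0.997
ΔR = 0.997 − 0.946 = 0.051

0.051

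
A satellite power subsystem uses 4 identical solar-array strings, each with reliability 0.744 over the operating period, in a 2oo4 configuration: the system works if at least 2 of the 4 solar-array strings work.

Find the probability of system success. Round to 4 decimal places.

0.9458

R = Σ_{i=2}^{4} C(4,i) p^i (1−p)^{4−i} with p = 0.744
C(4,2)·0.744^2·0.256^2 = 0.217659
C(4,3)·0.744^3·0.256^1 = 0.421715
C(4,4)·0.744^4·0.256^0 = 0.306402
Sum = 0.9458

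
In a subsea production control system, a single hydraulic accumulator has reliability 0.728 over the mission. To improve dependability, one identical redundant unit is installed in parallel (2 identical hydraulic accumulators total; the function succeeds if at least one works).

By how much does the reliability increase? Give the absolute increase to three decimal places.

R_before = 0.728
R_after = 1 − (1 − 0.728)^2 = 0.926
ΔR = 0.926 − 0.728 = 0.198

0.198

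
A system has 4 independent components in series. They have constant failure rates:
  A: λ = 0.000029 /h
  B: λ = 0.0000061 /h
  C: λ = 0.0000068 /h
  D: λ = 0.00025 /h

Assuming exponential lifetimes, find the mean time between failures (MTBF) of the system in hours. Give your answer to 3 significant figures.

3430

Series of exponential components: λ_sys = Σ λ_i
λ_sys = 0.000029 + 0.0000061 + 0.0000068 + 0.00025 = 2.9190e-04 /h
MTBF = 1 / λ_sys = 3430 h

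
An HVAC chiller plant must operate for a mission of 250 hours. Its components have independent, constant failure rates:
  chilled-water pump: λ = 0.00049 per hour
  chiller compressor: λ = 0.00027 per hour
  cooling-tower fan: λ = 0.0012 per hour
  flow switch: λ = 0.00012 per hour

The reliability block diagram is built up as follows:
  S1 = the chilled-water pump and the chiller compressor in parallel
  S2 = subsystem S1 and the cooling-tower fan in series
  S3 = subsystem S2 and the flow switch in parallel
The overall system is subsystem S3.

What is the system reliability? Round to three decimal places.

0.992

R(chilled-water pump) = exp(−0.00049 × 250) = 0.88471
R(chiller compressor) = exp(−0.00027 × 250) = 0.93473
R(cooling-tower fan) = exp(−0.0012 × 250) = 0.74082
R(flow switch) = exp(−0.00012 × 250) = 0.97045
Parallel (chilled-water pump and chiller compressor): 1 − (1 − 0.88471)(1 − 0.93473) = 0.99248
Series ([0.99248] and cooling-tower fan): 0.99248 × 0.74082 = 0.73525
Parallel ([0.73525] and flow switch): 1 − (1 − 0.73525)(1 − 0.97045) = 0.992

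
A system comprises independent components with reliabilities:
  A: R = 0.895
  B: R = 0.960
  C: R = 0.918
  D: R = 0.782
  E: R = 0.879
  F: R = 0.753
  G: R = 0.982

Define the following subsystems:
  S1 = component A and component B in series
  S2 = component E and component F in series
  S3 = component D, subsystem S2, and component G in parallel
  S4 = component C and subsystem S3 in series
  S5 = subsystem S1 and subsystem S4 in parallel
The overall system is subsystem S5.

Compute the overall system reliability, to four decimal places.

0.9883

Series (A and B): 0.895000 × 0.960000 = 0.859200
Series (E and F): 0.879000 × 0.753000 = 0.661887
Parallel (D, [0.661887], and G): 1 − (1 − 0.782000)(1 − 0.661887)(1 − 0.982000) = 0.998673
Series (C and [0.998673]): 0.918000 × 0.998673 = 0.916782
Parallel ([0.859200] and [0.916782]): 1 − (1 − 0.859200)(1 − 0.916782) = 0.9883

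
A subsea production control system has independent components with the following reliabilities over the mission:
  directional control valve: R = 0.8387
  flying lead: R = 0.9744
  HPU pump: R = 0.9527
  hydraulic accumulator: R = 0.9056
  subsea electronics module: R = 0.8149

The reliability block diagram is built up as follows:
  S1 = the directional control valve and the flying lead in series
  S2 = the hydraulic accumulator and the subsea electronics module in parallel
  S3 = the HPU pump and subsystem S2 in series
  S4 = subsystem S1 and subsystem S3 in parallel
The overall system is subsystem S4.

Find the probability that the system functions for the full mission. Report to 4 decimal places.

Series (directional control valve and flying lead): 0.838700 × 0.974400 = 0.817229
Parallel (hydraulic accumulator and subsea electronics module): 1 − (1 − 0.905600)(1 − 0.814900) = 0.982527
Series (HPU pump and [0.982527]): 0.952700 × 0.982527 = 0.936053
Parallel ([0.817229] and [0.936053]): 1 − (1 − 0.817229)(1 − 0.936053) = 0.9883

0.9883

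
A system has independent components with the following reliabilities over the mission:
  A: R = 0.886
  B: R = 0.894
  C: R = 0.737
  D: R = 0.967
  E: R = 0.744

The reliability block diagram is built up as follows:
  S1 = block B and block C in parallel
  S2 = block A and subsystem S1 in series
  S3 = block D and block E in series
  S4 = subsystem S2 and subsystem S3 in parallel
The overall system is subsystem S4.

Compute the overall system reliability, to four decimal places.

Parallel (B and C): 1 − (1 − 0.894000)(1 − 0.737000) = 0.972122
Series (A and [0.972122]): 0.886000 × 0.972122 = 0.861300
Series (D and E): 0.967000 × 0.744000 = 0.719448
Parallel ([0.861300] and [0.719448]): 1 − (1 − 0.861300)(1 − 0.719448) = 0.9611

0.9611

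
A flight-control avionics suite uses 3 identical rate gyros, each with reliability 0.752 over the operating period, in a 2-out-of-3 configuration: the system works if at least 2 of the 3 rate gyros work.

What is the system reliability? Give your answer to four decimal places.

0.8460

R = Σ_{i=2}^{3} C(3,i) p^i (1−p)^{3−i} with p = 0.752
C(3,2)·0.752^2·0.248^1 = 0.420735
C(3,3)·0.752^3·0.248^0 = 0.425259
Sum = 0.8460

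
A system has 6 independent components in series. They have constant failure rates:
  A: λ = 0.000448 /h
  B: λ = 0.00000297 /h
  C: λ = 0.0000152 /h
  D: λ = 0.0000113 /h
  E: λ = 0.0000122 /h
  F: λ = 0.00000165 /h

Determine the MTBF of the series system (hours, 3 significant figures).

2040

Series of exponential components: λ_sys = Σ λ_i
λ_sys = 0.000448 + 0.00000297 + 0.0000152 + 0.0000113 + 0.0000122 + 0.00000165 = 4.9132e-04 /h
MTBF = 1 / λ_sys = 2040 h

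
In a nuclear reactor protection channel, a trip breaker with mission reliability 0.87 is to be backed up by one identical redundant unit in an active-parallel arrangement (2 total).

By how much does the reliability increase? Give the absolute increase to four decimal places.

0.1131

R_before = 0.87
R_after = 1 − (1 − 0.87)^2 = 0.9831
ΔR = 0.9831 − 0.87 = 0.1131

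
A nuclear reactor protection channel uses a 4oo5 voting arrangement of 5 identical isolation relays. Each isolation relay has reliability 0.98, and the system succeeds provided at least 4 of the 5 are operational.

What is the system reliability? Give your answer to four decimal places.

0.9962

R = Σ_{i=4}^{5} C(5,i) p^i (1−p)^{5−i} with p = 0.98
C(5,4)·0.98^4·0.02^1 = 0.092237
C(5,5)·0.98^5·0.02^0 = 0.903921
Sum = 0.9962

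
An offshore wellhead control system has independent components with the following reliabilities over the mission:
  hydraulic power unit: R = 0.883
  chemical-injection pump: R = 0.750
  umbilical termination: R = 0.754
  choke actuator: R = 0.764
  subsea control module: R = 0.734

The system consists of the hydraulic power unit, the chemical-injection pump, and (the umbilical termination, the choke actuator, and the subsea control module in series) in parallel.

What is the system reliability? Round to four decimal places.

0.9831

Series (umbilical termination, choke actuator, and subsea control module): 0.754000 × 0.764000 × 0.734000 = 0.422825
Parallel (hydraulic power unit, chemical-injection pump, and [0.422825]): 1 − (1 − 0.883000)(1 − 0.750000)(1 − 0.422825) = 0.9831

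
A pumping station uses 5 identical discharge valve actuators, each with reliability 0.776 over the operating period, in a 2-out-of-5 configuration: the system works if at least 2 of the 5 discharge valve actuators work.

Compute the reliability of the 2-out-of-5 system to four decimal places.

0.9897

R = Σ_{i=2}^{5} C(5,i) p^i (1−p)^{5−i} with p = 0.776
C(5,2)·0.776^2·0.224^3 = 0.067681
C(5,3)·0.776^3·0.224^2 = 0.234467
C(5,4)·0.776^4·0.224^1 = 0.406130
C(5,5)·0.776^5·0.224^0 = 0.281390
Sum = 0.9897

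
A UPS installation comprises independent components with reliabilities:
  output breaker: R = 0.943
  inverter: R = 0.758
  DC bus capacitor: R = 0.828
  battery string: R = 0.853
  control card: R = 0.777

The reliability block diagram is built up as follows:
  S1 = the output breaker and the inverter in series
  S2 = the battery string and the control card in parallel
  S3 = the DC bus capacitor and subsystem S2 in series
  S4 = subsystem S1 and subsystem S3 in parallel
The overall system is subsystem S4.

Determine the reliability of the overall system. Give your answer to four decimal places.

Series (output breaker and inverter): 0.943000 × 0.758000 = 0.714794
Parallel (battery string and control card): 1 − (1 − 0.853000)(1 − 0.777000) = 0.967219
Series (DC bus capacitor and [0.967219]): 0.828000 × 0.967219 = 0.800857
Parallel ([0.714794] and [0.800857]): 1 − (1 − 0.714794)(1 − 0.800857) = 0.9432

0.9432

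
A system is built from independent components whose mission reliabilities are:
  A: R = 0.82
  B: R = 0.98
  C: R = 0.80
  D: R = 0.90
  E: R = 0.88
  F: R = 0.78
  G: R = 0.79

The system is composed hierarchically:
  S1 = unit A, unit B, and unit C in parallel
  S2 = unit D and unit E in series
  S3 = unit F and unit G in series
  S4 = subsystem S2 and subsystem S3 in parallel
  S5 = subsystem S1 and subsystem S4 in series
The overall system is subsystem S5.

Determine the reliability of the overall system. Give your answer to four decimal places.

Parallel (A, B, and C): 1 − (1 − 0.820000)(1 − 0.980000)(1 − 0.800000) = 0.999280
Series (D and E): 0.900000 × 0.880000 = 0.792000
Series (F and G): 0.780000 × 0.790000 = 0.616200
Parallel ([0.792000] and [0.616200]): 1 − (1 − 0.792000)(1 − 0.616200) = 0.920170
Series ([0.999280] and [0.920170]): 0.999280 × 0.920170 = 0.9195

0.9195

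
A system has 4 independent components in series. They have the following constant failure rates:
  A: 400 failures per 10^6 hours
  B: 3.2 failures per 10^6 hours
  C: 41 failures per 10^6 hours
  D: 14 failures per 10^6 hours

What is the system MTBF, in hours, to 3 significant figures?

2180

Series of exponential components: λ_sys = Σ λ_i
λ_sys = 0.00040 + 0.0000032 + 0.000041 + 0.000014 = 4.5820e-04 /h
MTBF = 1 / λ_sys = 2180 h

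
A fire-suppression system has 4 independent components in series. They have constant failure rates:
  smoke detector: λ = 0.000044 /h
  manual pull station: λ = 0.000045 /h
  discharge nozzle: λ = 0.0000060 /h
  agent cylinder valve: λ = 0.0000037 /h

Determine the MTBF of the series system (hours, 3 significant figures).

10100

Series of exponential components: λ_sys = Σ λ_i
λ_sys = 0.000044 + 0.000045 + 0.0000060 + 0.0000037 = 9.8700e-05 /h
MTBF = 1 / λ_sys = 10100 h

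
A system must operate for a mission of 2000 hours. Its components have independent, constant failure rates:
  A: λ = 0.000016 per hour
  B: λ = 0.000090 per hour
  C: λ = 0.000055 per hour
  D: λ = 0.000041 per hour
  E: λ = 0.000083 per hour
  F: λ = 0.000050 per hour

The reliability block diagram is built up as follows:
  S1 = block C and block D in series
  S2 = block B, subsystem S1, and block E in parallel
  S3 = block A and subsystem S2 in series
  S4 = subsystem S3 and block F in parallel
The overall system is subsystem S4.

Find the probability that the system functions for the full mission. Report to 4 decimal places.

R(A) = exp(−0.000016 × 2000) = 0.968507
R(B) = exp(−0.000090 × 2000) = 0.835270
R(C) = exp(−0.000055 × 2000) = 0.895834
R(D) = exp(−0.000041 × 2000) = 0.921272
R(E) = exp(−0.000083 × 2000) = 0.847046
R(F) = exp(−0.000050 × 2000) = 0.904837
Series (C and D): 0.895834 × 0.921272 = 0.825307
Parallel (B, [0.825307], and E): 1 − (1 − 0.835270)(1 − 0.825307)(1 − 0.847046) = 0.995598
Series (A and [0.995598]): 0.968507 × 0.995598 = 0.964244
Parallel ([0.964244] and F): 1 − (1 − 0.964244)(1 − 0.904837) = 0.9966

0.9966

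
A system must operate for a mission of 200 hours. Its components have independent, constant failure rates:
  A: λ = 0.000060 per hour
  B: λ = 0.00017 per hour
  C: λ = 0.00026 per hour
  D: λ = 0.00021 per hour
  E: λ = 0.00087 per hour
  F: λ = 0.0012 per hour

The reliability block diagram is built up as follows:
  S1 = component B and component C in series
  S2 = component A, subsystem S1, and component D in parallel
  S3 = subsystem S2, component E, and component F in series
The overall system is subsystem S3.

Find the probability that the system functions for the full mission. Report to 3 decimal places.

R(A) = exp(−0.000060 × 200) = 0.98807
R(B) = exp(−0.00017 × 200) = 0.96657
R(C) = exp(−0.00026 × 200) = 0.94933
R(D) = exp(−0.00021 × 200) = 0.95887
R(E) = exp(−0.00087 × 200) = 0.84030
R(F) = exp(−0.0012 × 200) = 0.78663
Series (B and C): 0.96657 × 0.94933 = 0.91759
Parallel (A, [0.91759], and D): 1 − (1 − 0.98807)(1 − 0.91759)(1 − 0.95887) = 0.99996
Series ([0.99996], E, and F): 0.99996 × 0.84030 × 0.78663 = 0.661

0.661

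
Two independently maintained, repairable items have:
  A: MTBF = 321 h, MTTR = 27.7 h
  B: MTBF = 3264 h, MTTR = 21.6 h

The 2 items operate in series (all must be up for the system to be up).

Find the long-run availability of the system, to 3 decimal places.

A(A) = MTBF/(MTBF+MTTR) = 321/(321+27.7) = 0.920562
A(B) = MTBF/(MTBF+MTTR) = 3264/(3264+21.6) = 0.993426
Series availability: 0.920562 × 0.993426 = 0.915

0.915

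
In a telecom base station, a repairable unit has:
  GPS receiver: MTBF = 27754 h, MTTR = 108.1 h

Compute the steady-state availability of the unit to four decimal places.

A(GPS receiver) = MTBF/(MTBF+MTTR) = 27754/(27754+108.1) = 0.9961

0.9961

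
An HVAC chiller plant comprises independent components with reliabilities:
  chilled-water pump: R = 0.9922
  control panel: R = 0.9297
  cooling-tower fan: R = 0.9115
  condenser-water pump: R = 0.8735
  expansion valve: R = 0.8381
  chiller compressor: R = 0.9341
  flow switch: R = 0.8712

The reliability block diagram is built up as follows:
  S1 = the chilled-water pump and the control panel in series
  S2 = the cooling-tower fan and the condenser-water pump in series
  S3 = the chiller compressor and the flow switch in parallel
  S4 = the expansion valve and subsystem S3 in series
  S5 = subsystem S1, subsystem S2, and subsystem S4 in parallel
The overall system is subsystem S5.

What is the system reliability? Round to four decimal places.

0.9973

Series (chilled-water pump and control panel): 0.992200 × 0.929700 = 0.922448
Series (cooling-tower fan and condenser-water pump): 0.911500 × 0.873500 = 0.796195
Parallel (chiller compressor and flow switch): 1 − (1 − 0.934100)(1 − 0.871200) = 0.991512
Series (expansion valve and [0.991512]): 0.838100 × 0.991512 = 0.830986
Parallel ([0.922448], [0.796195], and [0.830986]): 1 − (1 − 0.922448)(1 − 0.796195)(1 − 0.830986) = 0.9973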